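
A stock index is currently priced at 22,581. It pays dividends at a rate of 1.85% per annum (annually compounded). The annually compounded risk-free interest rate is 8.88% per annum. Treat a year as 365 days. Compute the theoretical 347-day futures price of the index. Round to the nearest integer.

F = S · (1+r)^T / (1+q)^T
= 22581 × 1.084241 / 1.017580 = 22581 × 1.065509
F = 24,060

24,060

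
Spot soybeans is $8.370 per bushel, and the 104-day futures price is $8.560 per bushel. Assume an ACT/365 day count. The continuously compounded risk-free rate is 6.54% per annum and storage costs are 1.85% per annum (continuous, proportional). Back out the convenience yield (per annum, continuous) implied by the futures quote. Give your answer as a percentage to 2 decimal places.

0.51%

F = S·e^((r+u−y)T) ⇒ (r+u−y) = ln(F/S)/T
ln(8.560/8.370) = 0.022446; /T ⇒ 0.078777
y = r + u − ln(F/S)/T = 0.0654 + 0.0185 − 0.078777 = 0.005123
y = 0.51%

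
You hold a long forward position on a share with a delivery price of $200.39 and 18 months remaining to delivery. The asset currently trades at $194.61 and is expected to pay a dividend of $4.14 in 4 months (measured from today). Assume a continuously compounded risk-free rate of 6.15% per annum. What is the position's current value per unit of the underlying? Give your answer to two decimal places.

PV(remaining dividends) I = 4.14·e^(−0.0615·4/12) = 4.0560
Current forward F = (S − I)·e^(rT) = (194.61 − 4.0560)·e^(0.0615·18/12) = 190.5540 × 1.096639 = 208.9689
Value (long) = (F − K)·e^(−rT) = (208.9689 − 200.39) × 0.911877 = 7.8229
Value = $7.82

$7.82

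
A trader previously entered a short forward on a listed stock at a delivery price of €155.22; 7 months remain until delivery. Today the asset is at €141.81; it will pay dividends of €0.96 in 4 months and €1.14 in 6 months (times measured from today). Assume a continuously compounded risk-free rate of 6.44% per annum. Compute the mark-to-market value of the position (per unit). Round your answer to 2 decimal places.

PV(remaining dividends) I = 0.96·e^(−0.0644·4/12) + 1.14·e^(−0.0644·6/12) = 2.0435
Current forward F = (S − I)·e^(rT) = (141.81 − 2.0435)·e^(0.0644·7/12) = 139.7665 × 1.038281 = 145.1169
Value (long) = (F − K)·e^(−rT) = (145.1169 − 155.22) × 0.963130 = -9.7306
Short position value = −(long value) = €9.73

€9.73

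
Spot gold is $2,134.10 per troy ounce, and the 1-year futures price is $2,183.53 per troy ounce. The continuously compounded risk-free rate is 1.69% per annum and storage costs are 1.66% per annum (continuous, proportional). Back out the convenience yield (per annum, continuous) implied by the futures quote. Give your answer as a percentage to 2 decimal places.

1.06%

F = S·e^((r+u−y)T) ⇒ (r+u−y) = ln(F/S)/T
ln(2183.53/2134.10) = 0.022898; /T ⇒ 0.022898
y = r + u − ln(F/S)/T = 0.0169 + 0.0166 − 0.022898 = 0.010602
y = 1.06%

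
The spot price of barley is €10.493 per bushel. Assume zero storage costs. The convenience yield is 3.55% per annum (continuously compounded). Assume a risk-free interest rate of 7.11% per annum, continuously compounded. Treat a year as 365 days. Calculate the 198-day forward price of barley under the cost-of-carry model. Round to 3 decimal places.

€10.698 per bushel

Net carry = r + u − y = 0.0711 + 0.0000 − 0.0355 = 0.0356
F = S·e^((r+u−y)T) = 10.493 · e^(0.0356 × 198/365) = 10.493 · e^0.019312
= 10.493 × 1.019500 = €10.698 per bushel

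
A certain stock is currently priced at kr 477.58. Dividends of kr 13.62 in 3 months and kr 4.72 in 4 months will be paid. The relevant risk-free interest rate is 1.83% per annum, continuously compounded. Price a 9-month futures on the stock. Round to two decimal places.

kr 465.68

PV(dividends) I = 13.62·e^(−0.0183·3/12) + 4.72·e^(−0.0183·4/12)
I = 13.5578 + 4.6913 = 18.2491
F = (S − I)·e^(rT) = (477.58 − 18.2491) · e^(0.0183·9/12)
= 459.3309 · e^0.013725 = 459.3309 × 1.013820 = kr 465.68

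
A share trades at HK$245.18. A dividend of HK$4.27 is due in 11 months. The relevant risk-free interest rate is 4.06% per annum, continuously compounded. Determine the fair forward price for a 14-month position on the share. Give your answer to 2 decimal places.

HK$252.76

PV(dividends) I = 4.27·e^(−0.0406·11/12)
I = 4.1140
F = (S − I)·e^(rT) = (245.18 − 4.1140) · e^(0.0406·14/12)
= 241.0660 · e^0.047367 = 241.0660 × 1.048507 = HK$252.76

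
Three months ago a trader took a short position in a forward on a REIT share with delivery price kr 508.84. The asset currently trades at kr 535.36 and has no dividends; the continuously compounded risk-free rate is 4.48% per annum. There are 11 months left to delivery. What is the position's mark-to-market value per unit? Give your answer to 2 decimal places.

-kr 46.99

Current fair forward for the remaining 11 months: F = S·e^(r·T), r = 0.0448
F = 535.36 · e^(0.0448 × 11/12) = 535.36 × 1.041922 = 557.8034
Value of long forward = (F − K)·e^(−rT) = (557.8034 − 508.84) · e^(−0.0448·11/12)
= 48.9634 × 0.959765 = 46.99
Short position value = −(long value) = -kr 46.99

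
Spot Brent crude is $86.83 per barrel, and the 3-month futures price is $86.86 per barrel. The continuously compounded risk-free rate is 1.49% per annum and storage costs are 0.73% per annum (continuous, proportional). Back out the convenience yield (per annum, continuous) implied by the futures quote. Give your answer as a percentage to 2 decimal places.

2.08%

F = S·e^((r+u−y)T) ⇒ (r+u−y) = ln(F/S)/T
ln(86.86/86.83) = 0.000345; /T ⇒ 0.001380
y = r + u − ln(F/S)/T = 0.0149 + 0.0073 − 0.001380 = 0.020820
y = 2.08%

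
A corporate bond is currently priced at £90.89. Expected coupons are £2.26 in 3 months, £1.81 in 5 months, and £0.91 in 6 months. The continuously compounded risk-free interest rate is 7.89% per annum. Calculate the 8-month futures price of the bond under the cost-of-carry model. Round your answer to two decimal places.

PV(coupons) I = 2.26·e^(−0.0789·3/12) + 1.81·e^(−0.0789·5/12) + 0.91·e^(−0.0789·6/12)
I = 2.2159 + 1.7515 + 0.8748 = 4.8422
F = (S − I)·e^(rT) = (90.89 − 4.8422) · e^(0.0789·8/12)
= 86.0478 · e^0.052600 = 86.0478 × 1.054008 = £90.70

£90.70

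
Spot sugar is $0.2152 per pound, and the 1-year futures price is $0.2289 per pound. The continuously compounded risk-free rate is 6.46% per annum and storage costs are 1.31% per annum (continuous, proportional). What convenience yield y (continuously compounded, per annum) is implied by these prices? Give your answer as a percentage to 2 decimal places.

F = S·e^((r+u−y)T) ⇒ (r+u−y) = ln(F/S)/T
ln(0.2289/0.2152) = 0.061717; /T ⇒ 0.061717
y = r + u − ln(F/S)/T = 0.0646 + 0.0131 − 0.061717 = 0.015983
y = 1.60%

1.60%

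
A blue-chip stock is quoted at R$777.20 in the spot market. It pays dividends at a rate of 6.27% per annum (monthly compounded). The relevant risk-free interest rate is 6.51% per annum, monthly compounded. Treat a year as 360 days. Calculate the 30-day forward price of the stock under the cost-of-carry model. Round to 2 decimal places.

R$777.35

F = S · (1+r/12)^(12T) / (1+q/12)^(12T)
= 777.20 × 1.005425 / 1.005225 = 777.20 × 1.000199
F = R$777.35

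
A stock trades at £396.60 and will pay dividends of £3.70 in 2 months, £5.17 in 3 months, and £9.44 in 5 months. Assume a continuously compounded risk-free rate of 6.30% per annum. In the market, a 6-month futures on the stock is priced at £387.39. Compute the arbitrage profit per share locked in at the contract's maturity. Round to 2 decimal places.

PV(dividends) I = 3.70·e^(−0.0630·2/12) + 5.17·e^(−0.0630·3/12) + 9.44·e^(−0.0630·5/12) = 17.9460
Fair futures F* = (S − I)·e^(rT) = (396.60 − 17.9460)·e^0.031500 = 378.6540 × 1.032001 = 390.7713
Market £387.39 < fair 390.7713: forward underpriced → reverse cash-and-carry (short the stock, invest proceeds at r, pay the dividends, go long the forward).
Profit at T = |F_mkt − F*| = |387.39 − 390.7713| = £3.38 per share

£3.38 per share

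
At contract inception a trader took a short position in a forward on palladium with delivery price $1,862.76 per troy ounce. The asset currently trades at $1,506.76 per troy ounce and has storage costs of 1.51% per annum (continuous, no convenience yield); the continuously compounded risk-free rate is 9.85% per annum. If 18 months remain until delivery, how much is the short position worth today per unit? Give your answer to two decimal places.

$65.63 per troy ounce

Current fair forward for the remaining 18 months: F = S·e^((r + u)·T), (r + u) = 0.0985 + 0.0151 = 0.1136
F = 1506.76 · e^(0.1136 × 18/12) = 1506.76 × 1.18577907 = 1786.6845
Value of long forward = (F − K)·e^(−rT) = (1786.6845 − 1862.76) · e^(−0.0985·18/12)
= -76.0755 × 0.86264675 = -65.63
Short position value = −(long value) = $65.63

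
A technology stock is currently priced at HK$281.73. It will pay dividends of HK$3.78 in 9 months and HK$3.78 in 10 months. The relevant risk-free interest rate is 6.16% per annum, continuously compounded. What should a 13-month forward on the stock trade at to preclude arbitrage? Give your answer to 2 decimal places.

HK$293.48

PV(dividends) I = 3.78·e^(−0.0616·9/12) + 3.78·e^(−0.0616·10/12)
I = 3.6093 + 3.5909 = 7.2002
F = (S − I)·e^(rT) = (281.73 − 7.2002) · e^(0.0616·13/12)
= 274.5298 · e^0.066733 = 274.5298 × 1.069010 = HK$293.48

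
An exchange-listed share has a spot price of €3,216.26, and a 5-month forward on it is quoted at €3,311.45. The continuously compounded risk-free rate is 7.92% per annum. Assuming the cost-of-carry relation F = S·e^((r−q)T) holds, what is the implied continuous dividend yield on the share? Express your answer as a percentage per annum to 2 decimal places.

0.92%

From F = S·e^((r−q)T): (r − q) = ln(F/S)/T
ln(3311.45/3216.26) = ln(1.029596) = 0.029166
(r − q) = 0.029166 / (5/12) = 0.069998
q = r − ln(F/S)/T = 0.0792 − 0.069998 = 0.009202
q = 0.92%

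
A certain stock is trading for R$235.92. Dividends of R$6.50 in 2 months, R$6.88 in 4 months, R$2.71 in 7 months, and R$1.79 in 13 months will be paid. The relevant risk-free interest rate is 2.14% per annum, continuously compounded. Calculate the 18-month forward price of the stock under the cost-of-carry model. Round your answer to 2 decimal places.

PV(dividends) I = 6.50·e^(−0.0214·2/12) + 6.88·e^(−0.0214·4/12) + 2.71·e^(−0.0214·7/12) + 1.79·e^(−0.0214·13/12)
I = 6.4769 + 6.8311 + 2.6764 + 1.7490 = 17.7334
F = (S − I)·e^(rT) = (235.92 − 17.7334) · e^(0.0214·18/12)
= 218.1866 · e^0.032100 = 218.1866 × 1.032621 = R$225.30

R$225.30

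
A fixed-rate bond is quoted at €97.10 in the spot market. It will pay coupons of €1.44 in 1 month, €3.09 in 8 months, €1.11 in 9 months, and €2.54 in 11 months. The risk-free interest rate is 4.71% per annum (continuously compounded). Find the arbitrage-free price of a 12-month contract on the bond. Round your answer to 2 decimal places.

PV(coupons) I = 1.44·e^(−0.0471·1/12) + 3.09·e^(−0.0471·8/12) + 1.11·e^(−0.0471·9/12) + 2.54·e^(−0.0471·11/12)
I = 1.4344 + 2.9945 + 1.0715 + 2.4327 = 7.9331
F = (S − I)·e^(rT) = (97.10 − 7.9331) · e^(0.0471·12/12)
= 89.1669 · e^0.047100 = 89.1669 × 1.048227 = €93.47

€93.47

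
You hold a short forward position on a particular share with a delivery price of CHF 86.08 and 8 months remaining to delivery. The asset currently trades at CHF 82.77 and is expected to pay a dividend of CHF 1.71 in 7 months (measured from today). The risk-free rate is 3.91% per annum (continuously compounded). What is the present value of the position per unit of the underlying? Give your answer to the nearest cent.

CHF 2.77

PV(remaining dividends) I = 1.71·e^(−0.0391·7/12) = 1.6714
Current forward F = (S − I)·e^(rT) = (82.77 − 1.6714)·e^(0.0391·8/12) = 81.0986 × 1.026409 = 83.2403
Value (long) = (F − K)·e^(−rT) = (83.2403 − 86.08) × 0.974270 = -2.7666
Short position value = −(long value) = CHF 2.77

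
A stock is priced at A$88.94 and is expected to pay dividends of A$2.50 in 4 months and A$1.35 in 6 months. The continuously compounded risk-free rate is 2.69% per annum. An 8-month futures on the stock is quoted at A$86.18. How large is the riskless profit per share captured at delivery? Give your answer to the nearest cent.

PV(dividends) I = 2.50·e^(−0.0269·4/12) + 1.35·e^(−0.0269·6/12) = 3.8096
Fair futures F* = (S − I)·e^(rT) = (88.94 − 3.8096)·e^0.017933 = 85.1304 × 1.018095 = 86.6708
Market A$86.18 < fair 86.6708: forward underpriced → reverse cash-and-carry (short the stock, invest proceeds at r, pay the dividends, go long the forward).
Profit at T = |F_mkt − F*| = |86.18 − 86.6708| = A$0.49 per share

A$0.49 per share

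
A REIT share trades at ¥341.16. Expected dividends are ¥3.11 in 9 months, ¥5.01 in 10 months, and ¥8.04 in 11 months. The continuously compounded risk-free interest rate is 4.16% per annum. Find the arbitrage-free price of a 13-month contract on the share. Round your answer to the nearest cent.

PV(dividends) I = 3.11·e^(−0.0416·9/12) + 5.01·e^(−0.0416·10/12) + 8.04·e^(−0.0416·11/12)
I = 3.0145 + 4.8393 + 7.7392 = 15.5930
F = (S − I)·e^(rT) = (341.16 − 15.5930) · e^(0.0416·13/12)
= 325.5670 · e^0.045067 = 325.5670 × 1.046098 = ¥340.57

¥340.57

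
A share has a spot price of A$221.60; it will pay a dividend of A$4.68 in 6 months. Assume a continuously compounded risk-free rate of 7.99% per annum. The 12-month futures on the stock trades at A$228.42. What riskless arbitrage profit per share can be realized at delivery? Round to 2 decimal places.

A$6.74 per share

PV(dividends) I = 4.68·e^(−0.0799·6/12) = 4.4967
Fair futures F* = (S − I)·e^(rT) = (221.60 − 4.4967)·e^0.079900 = 217.1033 × 1.083179 = 235.1617
Market A$228.42 < fair 235.1617: forward underpriced → reverse cash-and-carry (short the stock, invest proceeds at r, pay the dividends, go long the forward).
Profit at T = |F_mkt − F*| = |228.42 − 235.1617| = A$6.74 per share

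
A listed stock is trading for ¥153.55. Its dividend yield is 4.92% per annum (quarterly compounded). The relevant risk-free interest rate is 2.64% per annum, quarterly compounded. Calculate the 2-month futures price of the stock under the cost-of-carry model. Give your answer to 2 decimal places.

¥152.97

F = S · (1+r/4)^(4T) / (1+q/4)^(4T)
= 153.55 × 1.004395 / 1.008183 = 153.55 × 0.996243
F = ¥152.97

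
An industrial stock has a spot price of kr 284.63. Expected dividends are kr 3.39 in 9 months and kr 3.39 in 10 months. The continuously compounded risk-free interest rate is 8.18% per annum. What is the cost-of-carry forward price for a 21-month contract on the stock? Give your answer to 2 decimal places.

kr 321.10

PV(dividends) I = 3.39·e^(−0.0818·9/12) + 3.39·e^(−0.0818·10/12)
I = 3.1883 + 3.1666 = 6.3549
F = (S − I)·e^(rT) = (284.63 − 6.3549) · e^(0.0818·21/12)
= 278.2751 · e^0.143150 = 278.2751 × 1.153903 = kr 321.10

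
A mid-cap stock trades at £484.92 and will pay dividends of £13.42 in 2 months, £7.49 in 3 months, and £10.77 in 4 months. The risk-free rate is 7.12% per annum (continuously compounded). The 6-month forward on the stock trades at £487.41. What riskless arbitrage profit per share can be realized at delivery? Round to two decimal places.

£17.18 per share

PV(dividends) I = 13.42·e^(−0.0712·2/12) + 7.49·e^(−0.0712·3/12) + 10.77·e^(−0.0712·4/12) = 31.1369
Fair forward F* = (S − I)·e^(rT) = (484.92 − 31.1369)·e^0.035600 = 453.7831 × 1.036241 = 470.2287
Market £487.41 > fair 470.2287: forward overpriced → cash-and-carry (borrow at r, buy the stock and collect the dividends, short the forward).
Profit at T = |F_mkt − F*| = |487.41 − 470.2287| = £17.18 per share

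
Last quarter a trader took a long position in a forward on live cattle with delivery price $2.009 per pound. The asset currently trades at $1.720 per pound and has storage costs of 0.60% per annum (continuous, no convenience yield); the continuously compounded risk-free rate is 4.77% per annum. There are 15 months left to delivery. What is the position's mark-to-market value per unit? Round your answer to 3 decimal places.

-$0.160 per pound

Current fair forward for the remaining 15 months: F = S·e^((r + u)·T), (r + u) = 0.0477 + 0.0060 = 0.0537
F = 1.720 · e^(0.0537 × 15/12) = 1.720 × 1.069429 = 1.8394
Value of long forward = (F − K)·e^(−rT) = (1.8394 − 2.009) · e^(−0.0477·15/12)
= -0.1696 × 0.942118 = -0.160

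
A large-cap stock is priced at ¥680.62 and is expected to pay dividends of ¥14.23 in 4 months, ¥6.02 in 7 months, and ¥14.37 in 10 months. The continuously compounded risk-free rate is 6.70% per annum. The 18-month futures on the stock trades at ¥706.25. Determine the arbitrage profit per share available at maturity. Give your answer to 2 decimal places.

¥9.51 per share

PV(dividends) I = 14.23·e^(−0.0670·4/12) + 6.02·e^(−0.0670·7/12) + 14.37·e^(−0.0670·10/12) = 33.2946
Fair futures F* = (S − I)·e^(rT) = (680.62 − 33.2946)·e^0.100500 = 647.3254 × 1.105724 = 715.7632
Market ¥706.25 < fair 715.7632: forward underpriced → reverse cash-and-carry (short the stock, invest proceeds at r, pay the dividends, go long the forward).
Profit at T = |F_mkt − F*| = |706.25 − 715.7632| = ¥9.51 per share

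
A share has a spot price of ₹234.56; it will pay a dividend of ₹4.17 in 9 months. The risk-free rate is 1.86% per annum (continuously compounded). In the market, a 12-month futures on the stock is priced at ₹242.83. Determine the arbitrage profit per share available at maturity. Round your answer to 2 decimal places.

PV(dividends) I = 4.17·e^(−0.0186·9/12) = 4.1122
Fair futures F* = (S − I)·e^(rT) = (234.56 − 4.1122)·e^0.018600 = 230.4478 × 1.018774 = 234.7742
Market ₹242.83 > fair 234.7742: forward overpriced → cash-and-carry (borrow at r, buy the stock and collect the dividends, short the forward).
Profit at T = |F_mkt − F*| = |242.83 − 234.7742| = ₹8.06 per share

₹8.06 per share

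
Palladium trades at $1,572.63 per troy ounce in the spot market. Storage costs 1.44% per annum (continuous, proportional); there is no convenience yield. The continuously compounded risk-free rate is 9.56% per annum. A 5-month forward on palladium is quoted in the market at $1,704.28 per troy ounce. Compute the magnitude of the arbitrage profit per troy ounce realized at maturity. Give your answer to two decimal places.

Fair forward: F* = S·e^(carry·T), with carry = (r + u) = 0.0956 + 0.0144 = 0.1100
F* = 1572.63 · e^(0.1100 × 5/12) = 1572.63 · e^0.04583333 = 1572.63 × 1.04689991 = $1646.3862
Market $1704.28 > fair $1646.3862: forward overpriced → cash-and-carry (buy spot, short the forward).
At maturity, profit = |F_mkt − F*| = |1704.28 − 1646.3862| = $57.89 per troy ounce

$57.89 per troy ounce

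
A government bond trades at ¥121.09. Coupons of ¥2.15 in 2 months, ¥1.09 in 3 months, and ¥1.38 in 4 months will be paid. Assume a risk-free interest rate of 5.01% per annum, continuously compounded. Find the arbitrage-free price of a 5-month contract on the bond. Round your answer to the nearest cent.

PV(coupons) I = 2.15·e^(−0.0501·2/12) + 1.09·e^(−0.0501·3/12) + 1.38·e^(−0.0501·4/12)
I = 2.1321 + 1.0764 + 1.3571 = 4.5656
F = (S − I)·e^(rT) = (121.09 − 4.5656) · e^(0.0501·5/12)
= 116.5244 · e^0.020875 = 116.5244 × 1.021094 = ¥118.98

¥118.98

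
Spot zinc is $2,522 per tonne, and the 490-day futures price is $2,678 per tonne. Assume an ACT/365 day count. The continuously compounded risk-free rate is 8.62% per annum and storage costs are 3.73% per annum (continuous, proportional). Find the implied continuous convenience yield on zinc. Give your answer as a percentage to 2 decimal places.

F = S·e^((r+u−y)T) ⇒ (r+u−y) = ln(F/S)/T
ln(2678/2522) = 0.060018; /T ⇒ 0.044707
y = r + u − ln(F/S)/T = 0.0862 + 0.0373 − 0.044707 = 0.078793
y = 7.88%

7.88%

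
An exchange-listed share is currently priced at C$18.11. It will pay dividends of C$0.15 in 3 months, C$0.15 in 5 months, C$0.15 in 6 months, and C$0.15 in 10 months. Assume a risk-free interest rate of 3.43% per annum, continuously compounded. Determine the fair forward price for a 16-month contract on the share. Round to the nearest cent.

C$18.34

PV(dividends) I = 0.15·e^(−0.0343·3/12) + 0.15·e^(−0.0343·5/12) + 0.15·e^(−0.0343·6/12) + 0.15·e^(−0.0343·10/12)
I = 0.1487 + 0.1479 + 0.1474 + 0.1458 = 0.5898
F = (S − I)·e^(rT) = (18.11 − 0.5898) · e^(0.0343·16/12)
= 17.5202 · e^0.045733 = 17.5202 × 1.046795 = C$18.34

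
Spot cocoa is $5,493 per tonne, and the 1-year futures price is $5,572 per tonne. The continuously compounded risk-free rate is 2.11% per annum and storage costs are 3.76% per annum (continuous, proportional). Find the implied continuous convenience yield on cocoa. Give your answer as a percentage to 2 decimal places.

F = S·e^((r+u−y)T) ⇒ (r+u−y) = ln(F/S)/T
ln(5572/5493) = 0.014280; /T ⇒ 0.014280
y = r + u − ln(F/S)/T = 0.0211 + 0.0376 − 0.014280 = 0.044420
y = 4.44%

4.44%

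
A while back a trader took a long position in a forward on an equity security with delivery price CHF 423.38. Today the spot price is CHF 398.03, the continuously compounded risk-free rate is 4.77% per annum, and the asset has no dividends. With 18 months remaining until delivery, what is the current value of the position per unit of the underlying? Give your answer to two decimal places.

CHF 3.88

Current fair forward for the remaining 18 months: F = S·e^(r·T), r = 0.0477
F = 398.03 · e^(0.0477 × 18/12) = 398.03 × 1.074172 = 427.5527
Value of long forward = (F − K)·e^(−rT) = (427.5527 − 423.38) · e^(−0.0477·18/12)
= 4.1727 × 0.930950 = 3.88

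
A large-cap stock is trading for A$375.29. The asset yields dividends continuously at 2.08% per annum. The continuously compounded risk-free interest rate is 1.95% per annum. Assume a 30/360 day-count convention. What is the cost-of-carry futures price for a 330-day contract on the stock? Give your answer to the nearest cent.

A$374.84

F = S·e^((r − q)T) = 375.29 · e^((0.0195 − 0.0208) × 330/360)
= 375.29 · e^-0.001192 = 375.29 × 0.998809
F = A$374.84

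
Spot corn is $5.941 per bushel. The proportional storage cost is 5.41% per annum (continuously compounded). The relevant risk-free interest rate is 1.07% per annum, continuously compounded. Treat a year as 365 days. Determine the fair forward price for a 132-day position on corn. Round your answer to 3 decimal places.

$6.082 per bushel

Net carry = r + u − y = 0.0107 + 0.0541 − 0.0000 = 0.0648
F = S·e^((r+u−y)T) = 5.941 · e^(0.0648 × 132/365) = 5.941 · e^0.023435
= 5.941 × 1.023712 = $6.082 per bushel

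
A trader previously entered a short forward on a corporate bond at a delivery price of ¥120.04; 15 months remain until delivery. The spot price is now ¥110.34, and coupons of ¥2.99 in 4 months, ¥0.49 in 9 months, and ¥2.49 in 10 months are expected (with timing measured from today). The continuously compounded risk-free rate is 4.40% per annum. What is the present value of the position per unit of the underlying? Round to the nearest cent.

PV(remaining coupons) I = 2.99·e^(−0.0440·4/12) + 0.49·e^(−0.0440·9/12) + 2.49·e^(−0.0440·10/12) = 5.8209
Current forward F = (S − I)·e^(rT) = (110.34 − 5.8209)·e^(0.0440·15/12) = 104.5191 × 1.056541 = 110.4287
Value (long) = (F − K)·e^(−rT) = (110.4287 − 120.04) × 0.946485 = -9.0970
Short position value = −(long value) = ¥9.10

¥9.10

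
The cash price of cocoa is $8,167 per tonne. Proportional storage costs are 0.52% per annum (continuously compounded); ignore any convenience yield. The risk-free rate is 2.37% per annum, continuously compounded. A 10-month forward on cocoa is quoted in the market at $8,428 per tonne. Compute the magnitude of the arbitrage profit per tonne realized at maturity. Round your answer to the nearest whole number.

$62 per tonne

Fair forward: F* = S·e^(carry·T), with carry = (r + u) = 0.0237 + 0.0052 = 0.0289
F* = 8167 · e^(0.0289 × 10/12) = 8167 · e^0.024083 = 8167 × 1.024375 = $8366.0706
Market $8428 > fair $8366.0706: forward overpriced → cash-and-carry (buy spot, short the forward).
At maturity, profit = |F_mkt − F*| = |8428 − 8366.0706| = $62 per tonne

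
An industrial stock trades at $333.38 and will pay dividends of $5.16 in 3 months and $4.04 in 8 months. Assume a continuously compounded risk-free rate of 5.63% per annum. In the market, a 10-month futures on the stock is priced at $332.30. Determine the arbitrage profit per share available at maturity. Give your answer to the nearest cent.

PV(dividends) I = 5.16·e^(−0.0563·3/12) + 4.04·e^(−0.0563·8/12) = 8.9791
Fair futures F* = (S − I)·e^(rT) = (333.38 − 8.9791)·e^0.046917 = 324.4009 × 1.048035 = 339.9835
Market $332.30 < fair 339.9835: forward underpriced → reverse cash-and-carry (short the stock, invest proceeds at r, pay the dividends, go long the forward).
Profit at T = |F_mkt − F*| = |332.30 − 339.9835| = $7.68 per share

$7.68 per share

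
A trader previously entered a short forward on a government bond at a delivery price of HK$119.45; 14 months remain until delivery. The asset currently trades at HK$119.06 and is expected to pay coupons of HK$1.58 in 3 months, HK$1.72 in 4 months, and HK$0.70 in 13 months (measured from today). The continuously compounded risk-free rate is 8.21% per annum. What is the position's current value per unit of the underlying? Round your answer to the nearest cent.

-HK$6.66

PV(remaining coupons) I = 1.58·e^(−0.0821·3/12) + 1.72·e^(−0.0821·4/12) + 0.70·e^(−0.0821·13/12) = 3.8619
Current forward F = (S − I)·e^(rT) = (119.06 − 3.8619)·e^(0.0821·14/12) = 115.1981 × 1.100521 = 126.7779
Value (long) = (F − K)·e^(−rT) = (126.7779 − 119.45) × 0.908661 = 6.6586
Short position value = −(long value) = -HK$6.66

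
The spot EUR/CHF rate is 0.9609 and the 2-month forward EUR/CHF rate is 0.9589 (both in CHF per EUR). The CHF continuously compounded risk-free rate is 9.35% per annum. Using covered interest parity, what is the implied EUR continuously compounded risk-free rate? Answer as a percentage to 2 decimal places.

F = S·e^((r_CHF − r_EUR)T) ⇒ r_EUR = r_CHF − ln(F/S)/T
ln(0.9589/0.9609) = -0.002084; /(2/12) = -0.012504
r_EUR = 0.0935 + 0.012504 = 0.106004
r_EUR = 10.60%

10.60%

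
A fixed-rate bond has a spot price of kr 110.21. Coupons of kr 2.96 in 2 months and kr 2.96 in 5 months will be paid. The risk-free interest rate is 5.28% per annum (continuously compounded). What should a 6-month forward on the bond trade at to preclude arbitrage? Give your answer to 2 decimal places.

PV(coupons) I = 2.96·e^(−0.0528·2/12) + 2.96·e^(−0.0528·5/12)
I = 2.9341 + 2.8956 = 5.8297
F = (S − I)·e^(rT) = (110.21 − 5.8297) · e^(0.0528·6/12)
= 104.3803 · e^0.026400 = 104.3803 × 1.026752 = kr 107.17

kr 107.17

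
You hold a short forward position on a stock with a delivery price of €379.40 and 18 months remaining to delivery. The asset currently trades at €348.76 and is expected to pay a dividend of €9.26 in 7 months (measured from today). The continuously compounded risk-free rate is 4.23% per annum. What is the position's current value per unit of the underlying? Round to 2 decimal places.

€16.35

PV(remaining dividends) I = 9.26·e^(−0.0423·7/12) = 9.0343
Current forward F = (S − I)·e^(rT) = (348.76 − 9.0343)·e^(0.0423·18/12) = 339.7257 × 1.065506 = 361.9798
Value (long) = (F − K)·e^(−rT) = (361.9798 − 379.40) × 0.938521 = -16.3492
Short position value = −(long value) = €16.35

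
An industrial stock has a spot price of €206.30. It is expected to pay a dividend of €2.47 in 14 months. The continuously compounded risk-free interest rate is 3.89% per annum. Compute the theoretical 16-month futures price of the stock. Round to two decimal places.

€214.80

PV(dividends) I = 2.47·e^(−0.0389·14/12)
I = 2.3604
F = (S − I)·e^(rT) = (206.30 − 2.3604) · e^(0.0389·16/12)
= 203.9396 · e^0.051867 = 203.9396 × 1.053236 = €214.80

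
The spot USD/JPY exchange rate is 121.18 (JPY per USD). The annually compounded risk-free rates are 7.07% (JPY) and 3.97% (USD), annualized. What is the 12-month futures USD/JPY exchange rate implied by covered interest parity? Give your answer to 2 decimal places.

By covered interest parity, F = S · (1+r_JPY)^T / (1+r_USD)^T
= 121.18 × 1.070700 / 1.039700 = 121.18 × 1.029816
F = 124.79 JPY per USD

124.79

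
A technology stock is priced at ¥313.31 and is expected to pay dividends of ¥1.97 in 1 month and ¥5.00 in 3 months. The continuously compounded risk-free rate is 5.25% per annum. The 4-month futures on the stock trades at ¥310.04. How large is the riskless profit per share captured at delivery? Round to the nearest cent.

PV(dividends) I = 1.97·e^(−0.0525·1/12) + 5.00·e^(−0.0525·3/12) = 6.8962
Fair futures F* = (S − I)·e^(rT) = (313.31 − 6.8962)·e^0.017500 = 306.4138 × 1.017654 = 311.8232
Market ¥310.04 < fair 311.8232: forward underpriced → reverse cash-and-carry (short the stock, invest proceeds at r, pay the dividends, go long the forward).
Profit at T = |F_mkt − F*| = |310.04 − 311.8232| = ¥1.78 per share

¥1.78 per share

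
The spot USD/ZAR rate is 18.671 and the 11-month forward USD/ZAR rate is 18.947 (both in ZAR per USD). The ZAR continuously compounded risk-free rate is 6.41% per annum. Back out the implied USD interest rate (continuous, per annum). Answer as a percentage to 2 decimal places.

4.81%

F = S·e^((r_ZAR − r_USD)T) ⇒ r_USD = r_ZAR − ln(F/S)/T
ln(18.947/18.671) = 0.014674; /(11/12) = 0.016008
r_USD = 0.0641 − 0.016008 = 0.048092
r_USD = 4.81%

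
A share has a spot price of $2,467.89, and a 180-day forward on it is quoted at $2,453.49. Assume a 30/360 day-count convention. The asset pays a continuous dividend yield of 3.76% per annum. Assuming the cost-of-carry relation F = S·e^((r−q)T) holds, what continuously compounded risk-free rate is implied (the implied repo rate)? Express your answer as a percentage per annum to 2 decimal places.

From F = S·e^((r−q)T): (r − q) = ln(F/S)/T
ln(2453.49/2467.89) = ln(0.994165) = -0.005852
(r − q) = -0.005852 / (180/360) = -0.011704
r = ln(F/S)/T + q = -0.011704 + 0.0376 = 0.025896
r = 2.59%

2.59%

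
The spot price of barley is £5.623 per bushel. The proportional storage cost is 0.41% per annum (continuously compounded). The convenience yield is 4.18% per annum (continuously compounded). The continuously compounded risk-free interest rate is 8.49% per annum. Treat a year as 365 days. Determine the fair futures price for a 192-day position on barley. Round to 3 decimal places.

Net carry = r + u − y = 0.0849 + 0.0041 − 0.0418 = 0.0472
F = S·e^((r+u−y)T) = 5.623 · e^(0.0472 × 192/365) = 5.623 · e^0.024828
= 5.623 × 1.025139 = £5.764 per bushel

£5.764 per bushel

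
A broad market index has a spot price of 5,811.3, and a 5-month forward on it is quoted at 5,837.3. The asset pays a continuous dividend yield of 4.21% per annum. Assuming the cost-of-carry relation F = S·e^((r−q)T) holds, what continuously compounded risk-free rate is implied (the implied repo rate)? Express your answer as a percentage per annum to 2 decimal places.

5.28%

From F = S·e^((r−q)T): (r − q) = ln(F/S)/T
ln(5837.3/5811.3) = ln(1.004474) = 0.004464
(r − q) = 0.004464 / (5/12) = 0.010714
r = ln(F/S)/T + q = 0.010714 + 0.0421 = 0.052814
r = 5.28%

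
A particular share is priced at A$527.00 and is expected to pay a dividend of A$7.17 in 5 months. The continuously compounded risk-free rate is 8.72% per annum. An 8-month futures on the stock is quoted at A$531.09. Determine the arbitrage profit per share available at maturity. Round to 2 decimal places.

PV(dividends) I = 7.17·e^(−0.0872·5/12) = 6.9142
Fair futures F* = (S − I)·e^(rT) = (527.00 − 6.9142)·e^0.058133 = 520.0858 × 1.059856 = 551.2161
Market A$531.09 < fair 551.2161: forward underpriced → reverse cash-and-carry (short the stock, invest proceeds at r, pay the dividends, go long the forward).
Profit at T = |F_mkt − F*| = |531.09 − 551.2161| = A$20.13 per share

A$20.13 per share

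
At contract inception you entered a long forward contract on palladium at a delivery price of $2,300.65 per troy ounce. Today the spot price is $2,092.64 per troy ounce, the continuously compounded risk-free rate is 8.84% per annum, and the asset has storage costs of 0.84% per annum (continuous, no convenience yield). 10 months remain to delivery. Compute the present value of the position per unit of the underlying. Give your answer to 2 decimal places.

Current fair forward for the remaining 10 months: F = S·e^((r + u)·T), (r + u) = 0.0884 + 0.0084 = 0.0968
F = 2092.64 · e^(0.0968 × 10/12) = 2092.64 × 1.08400950 = 2268.4416
Value of long forward = (F − K)·e^(−rT) = (2268.4416 − 2300.65) · e^(−0.0884·10/12)
= -32.2084 × 0.92898130 = -29.92

-$29.92 per troy ounce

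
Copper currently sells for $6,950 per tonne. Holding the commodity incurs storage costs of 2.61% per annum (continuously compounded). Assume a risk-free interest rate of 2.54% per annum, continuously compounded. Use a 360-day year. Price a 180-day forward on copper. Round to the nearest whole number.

$7,131 per tonne

Net carry = r + u − y = 0.0254 + 0.0261 − 0.0000 = 0.0515
F = S·e^((r+u−y)T) = 6950 · e^(0.0515 × 180/360) = 6950 · e^0.025750
= 6950 × 1.026084 = $7,131 per tonne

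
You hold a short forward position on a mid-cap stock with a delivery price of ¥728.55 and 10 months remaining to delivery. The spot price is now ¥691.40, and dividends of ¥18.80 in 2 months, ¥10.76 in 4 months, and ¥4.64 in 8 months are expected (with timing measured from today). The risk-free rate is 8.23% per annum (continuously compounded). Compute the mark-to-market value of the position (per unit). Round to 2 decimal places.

PV(remaining dividends) I = 18.80·e^(−0.0823·2/12) + 10.76·e^(−0.0823·4/12) + 4.64·e^(−0.0823·8/12) = 33.4050
Current forward F = (S − I)·e^(rT) = (691.40 − 33.4050)·e^(0.0823·10/12) = 657.9950 × 1.070990 = 704.7061
Value (long) = (F − K)·e^(−rT) = (704.7061 − 728.55) × 0.933716 = -22.2634
Short position value = −(long value) = ¥22.26

¥22.26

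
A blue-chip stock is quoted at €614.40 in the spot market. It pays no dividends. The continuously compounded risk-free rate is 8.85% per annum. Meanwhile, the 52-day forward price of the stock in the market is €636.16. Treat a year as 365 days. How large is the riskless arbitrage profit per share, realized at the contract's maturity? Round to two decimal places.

Fair forward: F* = S·e^(carry·T), with carry = r = 0.0885
F* = 614.40 · e^(0.0885 × 52/365) = 614.40 · e^0.012608 = 614.40 × 1.012688 = €622.1955
Market €636.16 > fair €622.1955: forward overpriced → cash-and-carry (buy spot, short the forward).
At maturity, profit = |F_mkt − F*| = |636.16 − 622.1955| = €13.96 per share

€13.96 per share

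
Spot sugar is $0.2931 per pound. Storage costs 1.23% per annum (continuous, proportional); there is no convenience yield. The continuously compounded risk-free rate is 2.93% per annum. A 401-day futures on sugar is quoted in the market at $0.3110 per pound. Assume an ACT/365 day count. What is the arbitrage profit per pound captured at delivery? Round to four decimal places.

$0.0042 per pound

Fair futures: F* = S·e^(carry·T), with carry = (r + u) = 0.0293 + 0.0123 = 0.0416
F* = 0.2931 · e^(0.0416 × 401/365) = 0.2931 · e^0.045703 = 0.2931 × 1.046763 = $0.3068
Market $0.3110 > fair $0.3068: forward overpriced → cash-and-carry (buy spot, short the forward).
At maturity, profit = |F_mkt − F*| = |0.3110 − 0.3068| = $0.0042 per pound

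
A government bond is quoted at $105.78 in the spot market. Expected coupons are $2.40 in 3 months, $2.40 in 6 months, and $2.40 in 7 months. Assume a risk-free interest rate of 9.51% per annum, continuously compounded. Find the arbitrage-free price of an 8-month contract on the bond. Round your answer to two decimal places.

$105.35

PV(coupons) I = 2.40·e^(−0.0951·3/12) + 2.40·e^(−0.0951·6/12) + 2.40·e^(−0.0951·7/12)
I = 2.3436 + 2.2886 + 2.2705 = 6.9027
F = (S − I)·e^(rT) = (105.78 − 6.9027) · e^(0.0951·8/12)
= 98.8773 · e^0.063400 = 98.8773 × 1.065453 = $105.35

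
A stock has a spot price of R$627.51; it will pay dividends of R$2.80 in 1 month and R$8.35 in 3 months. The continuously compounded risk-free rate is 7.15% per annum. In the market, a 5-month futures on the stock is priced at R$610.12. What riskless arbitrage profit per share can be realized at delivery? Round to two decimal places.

PV(dividends) I = 2.80·e^(−0.0715·1/12) + 8.35·e^(−0.0715·3/12) = 10.9854
Fair futures F* = (S − I)·e^(rT) = (627.51 − 10.9854)·e^0.029792 = 616.5246 × 1.030240 = 635.1683
Market R$610.12 < fair 635.1683: forward underpriced → reverse cash-and-carry (short the stock, invest proceeds at r, pay the dividends, go long the forward).
Profit at T = |F_mkt − F*| = |610.12 − 635.1683| = R$25.05 per share

R$25.05 per share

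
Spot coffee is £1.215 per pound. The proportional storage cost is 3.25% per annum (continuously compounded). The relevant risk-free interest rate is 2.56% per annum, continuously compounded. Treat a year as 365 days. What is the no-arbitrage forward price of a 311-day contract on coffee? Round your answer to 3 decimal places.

Net carry = r + u − y = 0.0256 + 0.0325 − 0.0000 = 0.0581
F = S·e^((r+u−y)T) = 1.215 · e^(0.0581 × 311/365) = 1.215 · e^0.049504
= 1.215 × 1.050750 = £1.277 per pound

£1.277 per pound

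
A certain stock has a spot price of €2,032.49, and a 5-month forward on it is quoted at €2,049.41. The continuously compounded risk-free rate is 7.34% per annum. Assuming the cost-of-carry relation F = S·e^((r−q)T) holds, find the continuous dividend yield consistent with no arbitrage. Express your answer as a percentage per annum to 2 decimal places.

From F = S·e^((r−q)T): (r − q) = ln(F/S)/T
ln(2049.41/2032.49) = ln(1.008325) = 0.008291
(r − q) = 0.008291 / (5/12) = 0.019898
q = r − ln(F/S)/T = 0.0734 − 0.019898 = 0.053502
q = 5.35%

5.35%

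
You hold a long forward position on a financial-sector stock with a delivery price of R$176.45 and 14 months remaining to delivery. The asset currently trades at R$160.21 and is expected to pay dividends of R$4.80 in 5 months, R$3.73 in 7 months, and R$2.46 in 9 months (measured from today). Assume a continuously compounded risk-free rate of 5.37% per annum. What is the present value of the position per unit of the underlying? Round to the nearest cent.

PV(remaining dividends) I = 4.80·e^(−0.0537·5/12) + 3.73·e^(−0.0537·7/12) + 2.46·e^(−0.0537·9/12) = 10.6717
Current forward F = (S − I)·e^(rT) = (160.21 − 10.6717)·e^(0.0537·14/12) = 149.5383 × 1.064654 = 159.2065
Value (long) = (F − K)·e^(−rT) = (159.2065 − 176.45) × 0.939272 = -16.1963
Value = -R$16.20

-R$16.20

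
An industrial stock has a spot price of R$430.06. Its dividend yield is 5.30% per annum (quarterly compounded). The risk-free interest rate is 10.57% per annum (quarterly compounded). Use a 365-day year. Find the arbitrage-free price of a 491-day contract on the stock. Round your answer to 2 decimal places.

F = S · (1+r/4)^(4T) / (1+q/4)^(4T)
= 430.06 × 1.150667 / 1.073396 = 430.06 × 1.071987
F = R$461.02

R$461.02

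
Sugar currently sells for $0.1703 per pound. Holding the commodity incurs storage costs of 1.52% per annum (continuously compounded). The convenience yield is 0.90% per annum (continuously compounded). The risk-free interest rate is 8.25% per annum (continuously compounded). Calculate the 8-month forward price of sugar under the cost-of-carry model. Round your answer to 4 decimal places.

$0.1807 per pound

Net carry = r + u − y = 0.0825 + 0.0152 − 0.0090 = 0.0887
F = S·e^((r+u−y)T) = 0.1703 · e^(0.0887 × 8/12) = 0.1703 · e^0.059133
= 0.1703 × 1.060916 = $0.1807 per pound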